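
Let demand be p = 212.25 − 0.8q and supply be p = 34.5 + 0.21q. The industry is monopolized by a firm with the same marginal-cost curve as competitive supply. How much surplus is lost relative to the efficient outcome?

Competitive equilibrium: 212.25 − 0.8q = 34.5 + 0.21q → q* = 175.9901, p* = 71.4579.
Marginal revenue: MR = 212.25 − 1.6q. Set MR = MC: 212.25 − 1.6q = 34.5 + 0.21q → q_m = 98.2044.
Price p_m = 212.25 − 0.8·98.2044 = 133.6865; MC(q_m) = 34.5 + 0.21·98.2044 = 55.1229.
Competitive q* = 175.9901, so Δq = 77.7857; wedge = 133.6865 − 55.1229 = 78.5636.
DWL = ½ × 77.7857 × 78.5636 = 3055.56.

3055.56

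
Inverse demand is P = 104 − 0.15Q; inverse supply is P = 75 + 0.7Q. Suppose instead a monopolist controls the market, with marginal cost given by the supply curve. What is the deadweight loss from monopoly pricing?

11.13

Competitive equilibrium: 104 − 0.15Q = 75 + 0.7Q → Q* = 34.1176, P* = 98.8824.
Marginal revenue: MR = 104 − 0.3Q. Set MR = MC: 104 − 0.3Q = 75 + 0.7Q → Q_m = 29.
Price P_m = 104 − 0.15·29 = 99.65; MC(Q_m) = 75 + 0.7·29 = 95.3.
Competitive Q* = 34.1176, so ΔQ = 5.1176; wedge = 99.65 − 95.3 = 4.35.
Deadweight loss = ½ × 5.1176 × 4.35 = 11.13.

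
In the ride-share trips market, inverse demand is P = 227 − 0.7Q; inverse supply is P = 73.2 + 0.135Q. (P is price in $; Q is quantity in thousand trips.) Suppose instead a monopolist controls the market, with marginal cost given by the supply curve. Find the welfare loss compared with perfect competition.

Competitive equilibrium: 227 − 0.7Q = 73.2 + 0.135Q → Q* = 184.1916, P* = 98.0659.
Marginal revenue: MR = 227 − 1.4Q. Set MR = MC: 227 − 1.4Q = 73.2 + 0.135Q → Q_m = 100.1954.
Price P_m = 227 − 0.7·100.1954 = 156.8632; MC(Q_m) = 73.2 + 0.135·100.1954 = 86.7264.
Competitive Q* = 184.1916, so ΔQ = 83.9962; wedge = 156.8632 − 86.7264 = 70.1368.
DWL = ½ × 83.9962 × 70.1368 = $2945.61 thousand.

$2945.61 thousand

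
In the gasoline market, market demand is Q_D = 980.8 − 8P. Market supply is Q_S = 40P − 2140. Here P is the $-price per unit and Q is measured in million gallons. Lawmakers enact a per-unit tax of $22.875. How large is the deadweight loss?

$1744.22 million

In inverse form: demand P = 122.6 − 0.125Q, supply P = 53.5 + 0.025Q.
Competitive equilibrium: 122.6 − 0.125Q = 53.5 + 0.025Q → Q* = 460.6667, P* = 65.0167.
With the tax, the buyer price exceeds the seller price by 22.875: (122.6 − 0.125Q) − (53.5 + 0.025Q) = 22.875 → Q' = 308.1667.
ΔQ = 460.6667 − 308.1667 = 152.5; the wedge equals the tax, 22.875.
The triangle = ½ × 152.5 × 22.875 = $1744.22 million.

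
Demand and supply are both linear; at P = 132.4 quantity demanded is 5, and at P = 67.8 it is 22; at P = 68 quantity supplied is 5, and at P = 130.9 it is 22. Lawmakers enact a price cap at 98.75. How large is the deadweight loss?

Demand slope = (67.8 − 132.4)/(22 − 5) = −3.8, so P = 151.4 − 3.8Q.
Supply slope = (130.9 − 68)/(22 − 5) = 3.7, so P = 49.5 + 3.7Q.
Competitive equilibrium: 151.4 − 3.8Q = 49.5 + 3.7Q → Q* = 13.5867, P* = 99.7707.
At the ceiling P = 98.75, quantity supplied = (98.75 − 49.5)/3.7 = 13.3108.
Willingness to pay at Q' = 13.3108: 151.4 − 3.8·13.3108 = 100.819.
ΔQ = 13.5867 − 13.3108 = 0.2759; wedge = 100.819 − 98.75 = 2.069.
Deadweight loss = ½ × 0.2759 × 2.069 = 0.29.

0.29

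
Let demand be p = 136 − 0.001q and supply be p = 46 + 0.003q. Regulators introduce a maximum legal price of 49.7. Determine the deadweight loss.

904542.22

Competitive equilibrium: 136 − 0.001q = 46 + 0.003q → q* = 22500, p* = 113.5.
At the ceiling p = 49.7, quantity supplied = (49.7 − 46)/0.003 = 1233.3333333.
Willingness to pay at q' = 1233.3333333: 136 − 0.001·1233.3333333 = 134.7666667.
Δq = 22500 − 1233.3333333 = 21266.6666667; wedge = 134.7666667 − 49.7 = 85.0666667.
The triangle = ½ × 21266.6666667 × 85.0666667 = 904542.22.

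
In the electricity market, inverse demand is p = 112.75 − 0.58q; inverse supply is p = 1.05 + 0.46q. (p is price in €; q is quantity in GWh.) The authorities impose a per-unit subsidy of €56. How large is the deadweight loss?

Competitive equilibrium: 112.75 − 0.58q = 1.05 + 0.46q → q* = 107.4038, p* = 50.4558.
The subsidy lowers effective supply by 56: p = 0.46q − 54.95.
New quantity: 112.75 − 0.58q = 0.46q − 54.95 → q' = 161.25.
Overproduction Δq = 161.25 − 107.4038 = 53.8462; wedge = subsidy = 56.
Deadweight loss = ½ × 53.8462 × 56 = €1507.69.

€1507.69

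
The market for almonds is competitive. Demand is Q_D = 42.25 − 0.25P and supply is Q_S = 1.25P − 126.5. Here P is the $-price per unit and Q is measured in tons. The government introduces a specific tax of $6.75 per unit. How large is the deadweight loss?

In inverse form: demand P = 169 − 4Q, supply P = 101.2 + 0.8Q.
Competitive equilibrium: 169 − 4Q = 101.2 + 0.8Q → Q* = 14.125, P* = 112.5.
With the tax, the buyer price exceeds the seller price by 6.75: (169 − 4Q) − (101.2 + 0.8Q) = 6.75 → Q' = 12.7188.
ΔQ = 14.125 − 12.7188 = 1.4062; the wedge equals the tax, 6.75.
DWL = ½ × 1.4062 × 6.75 = $4.75.

$4.75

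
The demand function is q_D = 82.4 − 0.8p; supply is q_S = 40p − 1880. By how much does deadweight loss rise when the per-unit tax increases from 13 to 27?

219.61

In inverse form: demand p = 103 − 1.25q, supply p = 47 + 0.025q.
Competitive equilibrium: 103 − 1.25q = 47 + 0.025q → q* = 43.9216, p* = 48.098.
For a per-unit tax t: Δq = t/1.275, so DWL = ½·t·(t/1.275) = t²/2.55.
At t = 13: DWL = 66.275. At t = 27: DWL = 285.882.
Increase = 285.882 − 66.275 = 219.61.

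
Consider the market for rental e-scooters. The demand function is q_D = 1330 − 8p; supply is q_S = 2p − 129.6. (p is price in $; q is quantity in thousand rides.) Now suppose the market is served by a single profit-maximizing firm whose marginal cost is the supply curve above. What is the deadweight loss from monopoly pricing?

In inverse form: demand p = 166.25 − 0.125q, supply p = 64.8 + 0.5q.
Competitive equilibrium: 166.25 − 0.125q = 64.8 + 0.5q → q* = 162.32, p* = 145.96.
Marginal revenue: MR = 166.25 − 0.25q. Set MR = MC: 166.25 − 0.25q = 64.8 + 0.5q → q_m = 135.2667.
Price p_m = 166.25 − 0.125·135.2667 = 149.3417; MC(q_m) = 64.8 + 0.5·135.2667 = 132.4334.
Competitive q* = 162.32, so Δq = 27.0533; wedge = 149.3417 − 132.4334 = 16.9083.
Deadweight loss = ½ × 27.0533 × 16.9083 = $228.71 thousand.

$228.71 thousand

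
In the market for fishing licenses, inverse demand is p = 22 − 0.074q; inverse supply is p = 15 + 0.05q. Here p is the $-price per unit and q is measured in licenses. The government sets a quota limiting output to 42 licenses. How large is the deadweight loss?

$12.95

Competitive equilibrium: 22 − 0.074q = 15 + 0.05q → q* = 56.4516, p* = 17.8226.
At q = 42: demand price = 22 − 0.074·42 = 18.892; supply price = 15 + 0.05·42 = 17.1.
Δq = 56.4516 − 42 = 14.4516; wedge = 18.892 − 17.1 = 1.792.
Deadweight loss = ½ × 14.4516 × 1.792 = $12.95.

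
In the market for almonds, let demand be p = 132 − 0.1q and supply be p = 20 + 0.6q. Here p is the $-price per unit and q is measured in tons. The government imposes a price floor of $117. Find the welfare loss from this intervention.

$35

Competitive equilibrium: 132 − 0.1q = 20 + 0.6q → q* = 160, p* = 116.
At the floor p = 117, quantity demanded = (132 − 117)/0.1 = 150.
Sellers' marginal cost at q' = 150: 20 + 0.6·150 = 110.
Δq = 160 − 150 = 10; wedge = 117 − 110 = 7.
DWL = ½ × 10 × 7 = $35.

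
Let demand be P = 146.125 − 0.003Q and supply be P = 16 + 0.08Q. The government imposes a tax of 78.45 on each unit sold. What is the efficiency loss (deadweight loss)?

37074.71

Competitive equilibrium: 146.125 − 0.003Q = 16 + 0.08Q → Q* = 1567.7711, P* = 141.4217.
With the tax, the buyer price exceeds the seller price by 78.45: (146.125 − 0.003Q) − (16 + 0.08Q) = 78.45 → Q' = 622.5904.
ΔQ = 1567.7711 − 622.5904 = 945.1807; the wedge equals the tax, 78.45.
Welfare loss = ½ × 945.1807 × 78.45 = 37074.71.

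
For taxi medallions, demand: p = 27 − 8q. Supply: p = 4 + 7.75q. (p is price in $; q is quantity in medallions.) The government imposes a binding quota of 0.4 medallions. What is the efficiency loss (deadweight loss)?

Competitive equilibrium: 27 − 8q = 4 + 7.75q → q* = 1.4603, p* = 15.3175.
At q = 0.4: demand price = 27 − 8·0.4 = 23.8; supply price = 4 + 7.75·0.4 = 7.1.
Δq = 1.4603 − 0.4 = 1.0603; wedge = 23.8 − 7.1 = 16.7.
The triangle = ½ × 1.0603 × 16.7 = $8.85.

$8.85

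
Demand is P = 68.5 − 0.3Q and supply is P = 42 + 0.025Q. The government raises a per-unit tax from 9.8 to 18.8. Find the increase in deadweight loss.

Competitive equilibrium: 68.5 − 0.3Q = 42 + 0.025Q → Q* = 81.5385, P* = 44.0385.
For a per-unit tax t: ΔQ = t/0.325, so DWL = ½·t·(t/0.325) = t²/0.65.
At t = 9.8: DWL = 147.754. At t = 18.8: DWL = 543.754.
Increase = 543.754 − 147.754 = 396.

396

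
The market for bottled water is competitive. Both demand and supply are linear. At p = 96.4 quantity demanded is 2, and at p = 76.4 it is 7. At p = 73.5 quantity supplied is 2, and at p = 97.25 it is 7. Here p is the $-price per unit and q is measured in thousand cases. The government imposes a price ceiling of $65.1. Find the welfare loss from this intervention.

Demand slope = (76.4 − 96.4)/(7 − 2) = −4, so p = 104.4 − 4q.
Supply slope = (97.25 − 73.5)/(7 − 2) = 4.75, so p = 64 + 4.75q.
Competitive equilibrium: 104.4 − 4q = 64 + 4.75q → q* = 4.61714, p* = 85.93143.
At the ceiling p = 65.1, quantity supplied = (65.1 − 64)/4.75 = 0.23158.
Willingness to pay at q' = 0.23158: 104.4 − 4·0.23158 = 103.47368.
Δq = 4.61714 − 0.23158 = 4.38556; wedge = 103.47368 − 65.1 = 38.37368.
Deadweight loss = ½ × 4.38556 × 38.37368 = $84.15 thousand.

$84.15 thousand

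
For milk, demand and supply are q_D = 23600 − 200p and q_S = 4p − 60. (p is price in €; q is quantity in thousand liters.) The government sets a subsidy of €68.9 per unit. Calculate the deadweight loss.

€9308.25 thousand

In inverse form: demand p = 118 − 0.005q, supply p = 15 + 0.25q.
Competitive equilibrium: 118 − 0.005q = 15 + 0.25q → q* = 403.9216, p* = 115.9804.
The subsidy lowers effective supply by 68.9: p = 0.25q − 53.9.
New quantity: 118 − 0.005q = 0.25q − 53.9 → q' = 674.1176.
Overproduction Δq = 674.1176 − 403.9216 = 270.196; wedge = subsidy = 68.9.
DWL = ½ × 270.196 × 68.9 = €9308.25 thousand.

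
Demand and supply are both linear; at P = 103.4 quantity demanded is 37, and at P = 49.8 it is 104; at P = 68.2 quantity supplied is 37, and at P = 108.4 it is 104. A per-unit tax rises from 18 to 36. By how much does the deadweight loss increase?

347.14

Demand slope = (49.8 − 103.4)/(104 − 37) = −0.8, so P = 133 − 0.8Q.
Supply slope = (108.4 − 68.2)/(104 − 37) = 0.6, so P = 46 + 0.6Q.
Competitive equilibrium: 133 − 0.8Q = 46 + 0.6Q → Q* = 62.1429, P* = 83.2857.
For a per-unit tax t: ΔQ = t/1.4, so DWL = ½·t·(t/1.4) = t²/2.8.
At t = 18: DWL = 115.714. At t = 36: DWL = 462.857.
Increase = 462.857 − 115.714 = 347.14.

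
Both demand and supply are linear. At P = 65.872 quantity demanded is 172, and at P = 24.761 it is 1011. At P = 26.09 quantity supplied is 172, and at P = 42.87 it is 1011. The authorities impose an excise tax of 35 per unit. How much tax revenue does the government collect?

8445.65

Demand slope = (24.761 − 65.872)/(1011 − 172) = −0.049, so P = 74.3 − 0.049Q.
Supply slope = (42.87 − 26.09)/(1011 − 172) = 0.02, so P = 22.65 + 0.02Q.
Competitive equilibrium: 74.3 − 0.049Q = 22.65 + 0.02Q → Q* = 748.5507, P* = 37.621.
With the tax, the buyer price exceeds the seller price by 35: (74.3 − 0.049Q) − (22.65 + 0.02Q) = 35 → Q' = 241.3043.
Tax revenue = 35 × 241.3043 = 8445.65.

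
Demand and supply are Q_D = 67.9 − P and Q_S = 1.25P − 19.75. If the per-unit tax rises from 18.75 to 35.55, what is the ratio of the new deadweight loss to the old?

3.595

In inverse form: demand P = 67.9 − Q, supply P = 15.8 + 0.8Q.
Competitive equilibrium: 67.9 − Q = 15.8 + 0.8Q → Q* = 28.9444, P* = 38.9556.
For a per-unit tax t: ΔQ = t/1.8, so DWL = ½·t·(t/1.8) = t²/3.6.
At t = 18.75: DWL = 97.656. At t = 35.55: DWL = 351.056.
Ratio = (35.55/18.75)² = 3.595.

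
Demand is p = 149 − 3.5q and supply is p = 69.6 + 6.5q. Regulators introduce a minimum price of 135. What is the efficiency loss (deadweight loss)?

77.618

Competitive equilibrium: 149 − 3.5q = 69.6 + 6.5q → q* = 7.94, p* = 121.21.
At the floor p = 135, quantity demanded = (149 − 135)/3.5 = 4.
Sellers' marginal cost at q' = 4: 69.6 + 6.5·4 = 95.6.
Δq = 7.94 − 4 = 3.94; wedge = 135 − 95.6 = 39.4.
Welfare loss = ½ × 3.94 × 39.4 = 77.618.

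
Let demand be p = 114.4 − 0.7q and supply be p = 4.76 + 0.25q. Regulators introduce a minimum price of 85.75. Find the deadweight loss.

Competitive equilibrium: 114.4 − 0.7q = 4.76 + 0.25q → q* = 115.4105, p* = 33.6126.
At the floor p = 85.75, quantity demanded = (114.4 − 85.75)/0.7 = 40.9286.
Sellers' marginal cost at q' = 40.9286: 4.76 + 0.25·40.9286 = 14.9922.
Δq = 115.4105 − 40.9286 = 74.4819; wedge = 85.75 − 14.9922 = 70.7578.
The triangle = ½ × 74.4819 × 70.7578 = 2635.09.

2635.09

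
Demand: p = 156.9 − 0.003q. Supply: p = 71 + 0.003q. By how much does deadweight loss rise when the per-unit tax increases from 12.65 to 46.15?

164150

Competitive equilibrium: 156.9 − 0.003q = 71 + 0.003q → q* = 14316.6667, p* = 113.95.
For a per-unit tax t: Δq = t/0.006, so DWL = ½·t·(t/0.006) = t²/0.012.
At t = 12.65: DWL = 13335.208. At t = 46.15: DWL = 177485.208.
Increase = 177485.208 − 13335.208 = 164150.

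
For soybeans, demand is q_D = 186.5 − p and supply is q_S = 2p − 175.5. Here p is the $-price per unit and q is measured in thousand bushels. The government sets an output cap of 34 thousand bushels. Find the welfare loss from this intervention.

In inverse form: demand p = 186.5 − q, supply p = 87.75 + 0.5q.
Competitive equilibrium: 186.5 − q = 87.75 + 0.5q → q* = 65.8333, p* = 120.6667.
At q = 34: demand price = 186.5 − 1·34 = 152.5; supply price = 87.75 + 0.5·34 = 104.75.
Δq = 65.8333 − 34 = 31.8333; wedge = 152.5 − 104.75 = 47.75.
The triangle = ½ × 31.8333 × 47.75 = $760.02 thousand.

$760.02 thousand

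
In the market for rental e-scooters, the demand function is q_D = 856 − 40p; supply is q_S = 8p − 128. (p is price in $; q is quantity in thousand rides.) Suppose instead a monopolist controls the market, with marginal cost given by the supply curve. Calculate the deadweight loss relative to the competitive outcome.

In inverse form: demand p = 21.4 − 0.025q, supply p = 16 + 0.125q.
Competitive equilibrium: 21.4 − 0.025q = 16 + 0.125q → q* = 36, p* = 20.5.
Marginal revenue: MR = 21.4 − 0.05q. Set MR = MC: 21.4 − 0.05q = 16 + 0.125q → q_m = 30.8571.
Price p_m = 21.4 − 0.025·30.8571 = 20.6286; MC(q_m) = 16 + 0.125·30.8571 = 19.8571.
Competitive q* = 36, so Δq = 5.1429; wedge = 20.6286 − 19.8571 = 0.7715.
Deadweight loss = ½ × 5.1429 × 0.7715 = $1.98 thousand.

$1.98 thousand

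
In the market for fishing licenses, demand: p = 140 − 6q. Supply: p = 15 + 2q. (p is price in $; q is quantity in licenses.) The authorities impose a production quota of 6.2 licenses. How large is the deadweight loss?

$355.32

Competitive equilibrium: 140 − 6q = 15 + 2q → q* = 15.625, p* = 46.25.
At q = 6.2: demand price = 140 − 6·6.2 = 102.8; supply price = 15 + 2·6.2 = 27.4.
Δq = 15.625 − 6.2 = 9.425; wedge = 102.8 − 27.4 = 75.4.
Welfare loss = ½ × 9.425 × 75.4 = $355.32.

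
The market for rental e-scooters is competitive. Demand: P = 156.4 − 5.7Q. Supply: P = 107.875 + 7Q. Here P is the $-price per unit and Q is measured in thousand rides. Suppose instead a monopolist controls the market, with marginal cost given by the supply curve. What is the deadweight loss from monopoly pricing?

$8.90 thousand

Competitive equilibrium: 156.4 − 5.7Q = 107.875 + 7Q → Q* = 3.8209, P* = 134.6211.
Marginal revenue: MR = 156.4 − 11.4Q. Set MR = MC: 156.4 − 11.4Q = 107.875 + 7Q → Q_m = 2.6372.
Price P_m = 156.4 − 5.7·2.6372 = 141.368; MC(Q_m) = 107.875 + 7·2.6372 = 126.3354.
Competitive Q* = 3.8209, so ΔQ = 1.1837; wedge = 141.368 − 126.3354 = 15.0326.
Deadweight loss = ½ × 1.1837 × 15.0326 = $8.90 thousand.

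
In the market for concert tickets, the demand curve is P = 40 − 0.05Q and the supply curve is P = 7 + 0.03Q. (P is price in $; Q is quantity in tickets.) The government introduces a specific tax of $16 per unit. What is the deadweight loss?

Competitive equilibrium: 40 − 0.05Q = 7 + 0.03Q → Q* = 412.5, P* = 19.375.
With the tax, the buyer price exceeds the seller price by 16: (40 − 0.05Q) − (7 + 0.03Q) = 16 → Q' = 212.5.
ΔQ = 412.5 − 212.5 = 200; the wedge equals the tax, 16.
DWL = ½ × 200 × 16 = $1600.

$1600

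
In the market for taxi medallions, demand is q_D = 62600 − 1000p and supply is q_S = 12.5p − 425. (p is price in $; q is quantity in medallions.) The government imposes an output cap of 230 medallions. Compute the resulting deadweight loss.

$613.59

In inverse form: demand p = 62.6 − 0.001q, supply p = 34 + 0.08q.
Competitive equilibrium: 62.6 − 0.001q = 34 + 0.08q → q* = 353.0864, p* = 62.2469.
At q = 230: demand price = 62.6 − 0.001·230 = 62.37; supply price = 34 + 0.08·230 = 52.4.
Δq = 353.0864 − 230 = 123.0864; wedge = 62.37 − 52.4 = 9.97.
DWL = ½ × 123.0864 × 9.97 = $613.59.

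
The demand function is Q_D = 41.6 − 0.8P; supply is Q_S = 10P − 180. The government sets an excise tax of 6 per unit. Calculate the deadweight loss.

13.33

In inverse form: demand P = 52 − 1.25Q, supply P = 18 + 0.1Q.
Competitive equilibrium: 52 − 1.25Q = 18 + 0.1Q → Q* = 25.1852, P* = 20.5185.
With the tax, the buyer price exceeds the seller price by 6: (52 − 1.25Q) − (18 + 0.1Q) = 6 → Q' = 20.7407.
ΔQ = 25.1852 − 20.7407 = 4.4445; the wedge equals the tax, 6.
Welfare loss = ½ × 4.4445 × 6 = 13.33.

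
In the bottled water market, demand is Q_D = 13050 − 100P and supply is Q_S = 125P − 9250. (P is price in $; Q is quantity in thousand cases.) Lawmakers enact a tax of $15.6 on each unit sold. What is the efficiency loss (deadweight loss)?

$6760 thousand

In inverse form: demand P = 130.5 − 0.01Q, supply P = 74 + 0.008Q.
Competitive equilibrium: 130.5 − 0.01Q = 74 + 0.008Q → Q* = 3138.8889, P* = 99.1111.
With the tax, the buyer price exceeds the seller price by 15.6: (130.5 − 0.01Q) − (74 + 0.008Q) = 15.6 → Q' = 2272.2222.
ΔQ = 3138.8889 − 2272.2222 = 866.6667; the wedge equals the tax, 15.6.
DWL = ½ × 866.6667 × 15.6 = $6760 thousand.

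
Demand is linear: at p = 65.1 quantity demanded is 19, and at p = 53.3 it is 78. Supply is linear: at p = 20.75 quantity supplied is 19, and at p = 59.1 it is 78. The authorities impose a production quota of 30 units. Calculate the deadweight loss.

720.59

Demand slope = (53.3 − 65.1)/(78 − 19) = −0.2, so p = 68.9 − 0.2q.
Supply slope = (59.1 − 20.75)/(78 − 19) = 0.65, so p = 8.4 + 0.65q.
Competitive equilibrium: 68.9 − 0.2q = 8.4 + 0.65q → q* = 71.1765, p* = 54.6647.
At q = 30: demand price = 68.9 − 0.2·30 = 62.9; supply price = 8.4 + 0.65·30 = 27.9.
Δq = 71.1765 − 30 = 41.1765; wedge = 62.9 − 27.9 = 35.
DWL = ½ × 41.1765 × 35 = 720.59.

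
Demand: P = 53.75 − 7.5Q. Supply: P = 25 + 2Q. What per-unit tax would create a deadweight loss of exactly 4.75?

9.5

Competitive equilibrium: 53.75 − 7.5Q = 25 + 2Q → Q* = 3.0263, P* = 31.0526.
A tax t gives ΔQ = t/9.5 and wedge t, so DWL = t²/19.
t²/19 = 4.75 → t² = 90.25 → t = 9.5.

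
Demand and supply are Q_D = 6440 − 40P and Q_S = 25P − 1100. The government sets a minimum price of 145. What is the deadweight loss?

43732

In inverse form: demand P = 161 − 0.025Q, supply P = 44 + 0.04Q.
Competitive equilibrium: 161 − 0.025Q = 44 + 0.04Q → Q* = 1800, P* = 116.
At the floor P = 145, quantity demanded = (161 − 145)/0.025 = 640.
Sellers' marginal cost at Q' = 640: 44 + 0.04·640 = 69.6.
ΔQ = 1800 − 640 = 1160; wedge = 145 − 69.6 = 75.4.
DWL = ½ × 1160 × 75.4 = 43732.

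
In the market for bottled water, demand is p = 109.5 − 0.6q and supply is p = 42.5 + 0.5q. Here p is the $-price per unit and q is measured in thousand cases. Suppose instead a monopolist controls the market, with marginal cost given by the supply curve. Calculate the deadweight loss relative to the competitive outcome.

$254.17 thousand

Competitive equilibrium: 109.5 − 0.6q = 42.5 + 0.5q → q* = 60.9091, p* = 72.9545.
Marginal revenue: MR = 109.5 − 1.2q. Set MR = MC: 109.5 − 1.2q = 42.5 + 0.5q → q_m = 39.4118.
Price p_m = 109.5 − 0.6·39.4118 = 85.8529; MC(q_m) = 42.5 + 0.5·39.4118 = 62.2059.
Competitive q* = 60.9091, so Δq = 21.4973; wedge = 85.8529 − 62.2059 = 23.647.
The triangle = ½ × 21.4973 × 23.647 = $254.17 thousand.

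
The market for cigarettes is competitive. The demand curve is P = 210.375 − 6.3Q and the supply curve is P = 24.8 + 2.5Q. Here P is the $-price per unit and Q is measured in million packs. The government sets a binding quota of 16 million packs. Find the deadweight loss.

$113.91 million

Competitive equilibrium: 210.375 − 6.3Q = 24.8 + 2.5Q → Q* = 21.0881, P* = 77.5202.
At Q = 16: demand price = 210.375 − 6.3·16 = 109.575; supply price = 24.8 + 2.5·16 = 64.8.
ΔQ = 21.0881 − 16 = 5.0881; wedge = 109.575 − 64.8 = 44.775.
DWL = ½ × 5.0881 × 44.775 = $113.91 million.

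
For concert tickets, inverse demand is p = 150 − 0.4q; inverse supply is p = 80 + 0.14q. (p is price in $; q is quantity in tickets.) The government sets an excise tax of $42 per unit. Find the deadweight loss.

$1633.33

Competitive equilibrium: 150 − 0.4q = 80 + 0.14q → q* = 129.6296, p* = 98.1481.
With the tax, the buyer price exceeds the seller price by 42: (150 − 0.4q) − (80 + 0.14q) = 42 → q' = 51.8519.
Δq = 129.6296 − 51.8519 = 77.7777; the wedge equals the tax, 42.
The triangle = ½ × 77.7777 × 42 = $1633.33.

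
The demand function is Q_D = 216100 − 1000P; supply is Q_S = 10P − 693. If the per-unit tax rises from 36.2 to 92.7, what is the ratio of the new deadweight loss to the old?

In inverse form: demand P = 216.1 − 0.001Q, supply P = 69.3 + 0.1Q.
Competitive equilibrium: 216.1 − 0.001Q = 69.3 + 0.1Q → Q* = 1453.4653, P* = 214.6465.
For a per-unit tax t: ΔQ = t/0.101, so DWL = ½·t·(t/0.101) = t²/0.202.
At t = 36.2: DWL = 6487.327. At t = 92.7: DWL = 42541.040.
Ratio = (92.7/36.2)² = 6.558.

6.558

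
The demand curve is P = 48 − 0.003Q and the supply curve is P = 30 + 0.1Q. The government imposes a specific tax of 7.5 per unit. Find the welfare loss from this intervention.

Competitive equilibrium: 48 − 0.003Q = 30 + 0.1Q → Q* = 174.7573, P* = 47.4757.
With the tax, the buyer price exceeds the seller price by 7.5: (48 − 0.003Q) − (30 + 0.1Q) = 7.5 → Q' = 101.9417.
ΔQ = 174.7573 − 101.9417 = 72.8156; the wedge equals the tax, 7.5.
Deadweight loss = ½ × 72.8156 × 7.5 = 273.06.

273.06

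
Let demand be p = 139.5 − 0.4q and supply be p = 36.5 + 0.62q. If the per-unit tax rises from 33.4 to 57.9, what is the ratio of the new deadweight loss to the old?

3.005

Competitive equilibrium: 139.5 − 0.4q = 36.5 + 0.62q → q* = 100.9804, p* = 99.1078.
For a per-unit tax t: Δq = t/1.02, so DWL = ½·t·(t/1.02) = t²/2.04.
At t = 33.4: DWL = 546.843. At t = 57.9: DWL = 1643.338.
Ratio = (57.9/33.4)² = 3.005.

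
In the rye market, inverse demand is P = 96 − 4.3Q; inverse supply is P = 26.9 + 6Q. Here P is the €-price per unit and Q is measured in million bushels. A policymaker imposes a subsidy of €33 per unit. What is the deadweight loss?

Competitive equilibrium: 96 − 4.3Q = 26.9 + 6Q → Q* = 6.7087, P* = 67.1524.
The subsidy lowers effective supply by 33: P = 6Q − 6.1.
New quantity: 96 − 4.3Q = 6Q − 6.1 → Q' = 9.9126.
Overproduction ΔQ = 9.9126 − 6.7087 = 3.2039; wedge = subsidy = 33.
The triangle = ½ × 3.2039 × 33 = €52.86 million.

€52.86 million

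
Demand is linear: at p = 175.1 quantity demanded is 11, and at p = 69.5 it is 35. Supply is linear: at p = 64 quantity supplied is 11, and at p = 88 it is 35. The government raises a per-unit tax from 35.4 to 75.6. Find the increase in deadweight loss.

Demand slope = (69.5 − 175.1)/(35 − 11) = −4.4, so p = 223.5 − 4.4q.
Supply slope = (88 − 64)/(35 − 11) = 1, so p = 53 + q.
Competitive equilibrium: 223.5 − 4.4q = 53 + q → q* = 31.5741, p* = 84.5741.
For a per-unit tax t: Δq = t/5.4, so DWL = ½·t·(t/5.4) = t²/10.8.
At t = 35.4: DWL = 116.033. At t = 75.6: DWL = 529.2.
Increase = 529.2 − 116.033 = 413.17.

413.17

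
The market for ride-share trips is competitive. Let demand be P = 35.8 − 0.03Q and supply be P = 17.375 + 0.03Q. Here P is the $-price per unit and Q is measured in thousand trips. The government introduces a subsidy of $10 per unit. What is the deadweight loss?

Competitive equilibrium: 35.8 − 0.03Q = 17.375 + 0.03Q → Q* = 307.0833, P* = 26.5875.
The subsidy lowers effective supply by 10: P = 7.375 + 0.03Q.
New quantity: 35.8 − 0.03Q = 7.375 + 0.03Q → Q' = 473.75.
Overproduction ΔQ = 473.75 − 307.0833 = 166.6667; wedge = subsidy = 10.
DWL = ½ × 166.6667 × 10 = $833.33 thousand.

$833.33 thousand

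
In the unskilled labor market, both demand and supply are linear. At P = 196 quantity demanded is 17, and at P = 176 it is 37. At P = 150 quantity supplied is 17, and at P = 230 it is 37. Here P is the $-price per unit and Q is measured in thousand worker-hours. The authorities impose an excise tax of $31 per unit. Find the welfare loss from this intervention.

$96.10 thousand

Demand slope = (176 − 196)/(37 − 17) = −1, so P = 213 − Q.
Supply slope = (230 − 150)/(37 − 17) = 4, so P = 82 + 4Q.
Competitive equilibrium: 213 − Q = 82 + 4Q → Q* = 26.2, P* = 186.8.
With the tax, the buyer price exceeds the seller price by 31: (213 − Q) − (82 + 4Q) = 31 → Q' = 20.
ΔQ = 26.2 − 20 = 6.2; the wedge equals the tax, 31.
DWL = ½ × 6.2 × 31 = $96.10 thousand.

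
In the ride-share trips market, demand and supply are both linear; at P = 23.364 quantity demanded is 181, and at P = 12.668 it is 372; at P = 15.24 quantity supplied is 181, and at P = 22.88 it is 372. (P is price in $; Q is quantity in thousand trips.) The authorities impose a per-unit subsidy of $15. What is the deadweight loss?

Demand slope = (12.668 − 23.364)/(372 − 181) = −0.056, so P = 33.5 − 0.056Q.
Supply slope = (22.88 − 15.24)/(372 − 181) = 0.04, so P = 8 + 0.04Q.
Competitive equilibrium: 33.5 − 0.056Q = 8 + 0.04Q → Q* = 265.625, P* = 18.625.
The subsidy lowers effective supply by 15: P = 0.04Q − 7.
New quantity: 33.5 − 0.056Q = 0.04Q − 7 → Q' = 421.875.
Overproduction ΔQ = 421.875 − 265.625 = 156.25; wedge = subsidy = 15.
Deadweight loss = ½ × 156.25 × 15 = $1171.875 thousand.

$1171.875 thousand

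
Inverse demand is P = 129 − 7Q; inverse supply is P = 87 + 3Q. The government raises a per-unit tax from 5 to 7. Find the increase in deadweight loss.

Competitive equilibrium: 129 − 7Q = 87 + 3Q → Q* = 4.2, P* = 99.6.
For a per-unit tax t: ΔQ = t/10, so DWL = ½·t·(t/10) = t²/20.
At t = 5: DWL = 1.25. At t = 7: DWL = 2.45.
Increase = 2.45 − 1.25 = 1.20.

1.20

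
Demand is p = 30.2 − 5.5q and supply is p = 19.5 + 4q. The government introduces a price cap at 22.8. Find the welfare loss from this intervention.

Competitive equilibrium: 30.2 − 5.5q = 19.5 + 4q → q* = 1.1263, p* = 24.0053.
At the ceiling p = 22.8, quantity supplied = (22.8 − 19.5)/4 = 0.825.
Willingness to pay at q' = 0.825: 30.2 − 5.5·0.825 = 25.6625.
Δq = 1.1263 − 0.825 = 0.3013; wedge = 25.6625 − 22.8 = 2.8625.
DWL = ½ × 0.3013 × 2.8625 = 0.43.

0.43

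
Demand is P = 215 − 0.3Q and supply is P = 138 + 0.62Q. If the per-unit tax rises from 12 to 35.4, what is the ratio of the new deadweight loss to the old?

Competitive equilibrium: 215 − 0.3Q = 138 + 0.62Q → Q* = 83.6957, P* = 189.8913.
For a per-unit tax t: ΔQ = t/0.92, so DWL = ½·t·(t/0.92) = t²/1.84.
At t = 12: DWL = 78.261. At t = 35.4: DWL = 681.065.
Ratio = (35.4/12)² = 8.7025.

8.7025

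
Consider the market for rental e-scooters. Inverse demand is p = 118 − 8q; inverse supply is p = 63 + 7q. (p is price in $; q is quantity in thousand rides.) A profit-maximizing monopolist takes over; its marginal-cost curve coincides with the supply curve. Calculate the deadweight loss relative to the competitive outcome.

Competitive equilibrium: 118 − 8q = 63 + 7q → q* = 3.6667, p* = 88.6667.
Marginal revenue: MR = 118 − 16q. Set MR = MC: 118 − 16q = 63 + 7q → q_m = 2.3913.
Price p_m = 118 − 8·2.3913 = 98.8696; MC(q_m) = 63 + 7·2.3913 = 79.7391.
Competitive q* = 3.6667, so Δq = 1.2754; wedge = 98.8696 − 79.7391 = 19.1305.
DWL = ½ × 1.2754 × 19.1305 = $12.20 thousand.

$12.20 thousand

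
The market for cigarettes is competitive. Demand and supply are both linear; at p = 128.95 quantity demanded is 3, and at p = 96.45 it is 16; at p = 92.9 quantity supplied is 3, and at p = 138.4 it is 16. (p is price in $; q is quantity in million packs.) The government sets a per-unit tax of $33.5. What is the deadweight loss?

$93.52 million

Demand slope = (96.45 − 128.95)/(16 − 3) = −2.5, so p = 136.45 − 2.5q.
Supply slope = (138.4 − 92.9)/(16 − 3) = 3.5, so p = 82.4 + 3.5q.
Competitive equilibrium: 136.45 − 2.5q = 82.4 + 3.5q → q* = 9.0083, p* = 113.9292.
With the tax, the buyer price exceeds the seller price by 33.5: (136.45 − 2.5q) − (82.4 + 3.5q) = 33.5 → q' = 3.425.
Δq = 9.0083 − 3.425 = 5.5833; the wedge equals the tax, 33.5.
Deadweight loss = ½ × 5.5833 × 33.5 = $93.52 million.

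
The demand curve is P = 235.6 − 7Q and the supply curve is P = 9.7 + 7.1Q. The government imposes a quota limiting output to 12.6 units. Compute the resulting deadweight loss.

82.52

Competitive equilibrium: 235.6 − 7Q = 9.7 + 7.1Q → Q* = 16.0213, P* = 123.4511.
At Q = 12.6: demand price = 235.6 − 7·12.6 = 147.4; supply price = 9.7 + 7.1·12.6 = 99.16.
ΔQ = 16.0213 − 12.6 = 3.4213; wedge = 147.4 − 99.16 = 48.24.
The triangle = ½ × 3.4213 × 48.24 = 82.52.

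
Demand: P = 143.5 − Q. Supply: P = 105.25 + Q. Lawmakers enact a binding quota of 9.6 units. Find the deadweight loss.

Competitive equilibrium: 143.5 − Q = 105.25 + Q → Q* = 19.125, P* = 124.375.
At Q = 9.6: demand price = 143.5 − 1·9.6 = 133.9; supply price = 105.25 + 1·9.6 = 114.85.
ΔQ = 19.125 − 9.6 = 9.525; wedge = 133.9 − 114.85 = 19.05.
DWL = ½ × 9.525 × 19.05 = 90.73.

90.73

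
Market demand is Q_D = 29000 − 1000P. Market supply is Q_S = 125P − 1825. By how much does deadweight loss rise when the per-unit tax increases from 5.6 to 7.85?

In inverse form: demand P = 29 − 0.001Q, supply P = 14.6 + 0.008Q.
Competitive equilibrium: 29 − 0.001Q = 14.6 + 0.008Q → Q* = 1600, P* = 27.4.
For a per-unit tax t: ΔQ = t/0.009, so DWL = ½·t·(t/0.009) = t²/0.018.
At t = 5.6: DWL = 1742.222. At t = 7.85: DWL = 3423.472.
Increase = 3423.472 − 1742.222 = 1681.25.

1681.25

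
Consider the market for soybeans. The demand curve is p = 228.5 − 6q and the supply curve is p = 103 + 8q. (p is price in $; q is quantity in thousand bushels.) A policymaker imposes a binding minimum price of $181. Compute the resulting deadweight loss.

Competitive equilibrium: 228.5 − 6q = 103 + 8q → q* = 8.9643, p* = 174.7143.
At the floor p = 181, quantity demanded = (228.5 − 181)/6 = 7.9167.
Sellers' marginal cost at q' = 7.9167: 103 + 8·7.9167 = 166.3336.
Δq = 8.9643 − 7.9167 = 1.0476; wedge = 181 − 166.3336 = 14.6664.
Welfare loss = ½ × 1.0476 × 14.6664 = $7.68 thousand.

$7.68 thousand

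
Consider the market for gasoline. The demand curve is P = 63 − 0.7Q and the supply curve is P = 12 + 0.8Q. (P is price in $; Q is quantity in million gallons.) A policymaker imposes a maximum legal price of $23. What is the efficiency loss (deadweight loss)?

$307.55 million

Competitive equilibrium: 63 − 0.7Q = 12 + 0.8Q → Q* = 34, P* = 39.2.
At the ceiling P = 23, quantity supplied = (23 − 12)/0.8 = 13.75.
Willingness to pay at Q' = 13.75: 63 − 0.7·13.75 = 53.375.
ΔQ = 34 − 13.75 = 20.25; wedge = 53.375 − 23 = 30.375.
The triangle = ½ × 20.25 × 30.375 = $307.55 million.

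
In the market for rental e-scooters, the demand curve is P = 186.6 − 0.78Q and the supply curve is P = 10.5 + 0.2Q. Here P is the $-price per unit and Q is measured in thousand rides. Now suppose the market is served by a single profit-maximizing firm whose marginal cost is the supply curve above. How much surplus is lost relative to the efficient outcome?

Competitive equilibrium: 186.6 − 0.78Q = 10.5 + 0.2Q → Q* = 179.6939, P* = 46.4388.
Marginal revenue: MR = 186.6 − 1.56Q. Set MR = MC: 186.6 − 1.56Q = 10.5 + 0.2Q → Q_m = 100.0568.
Price P_m = 186.6 − 0.78·100.0568 = 108.5557; MC(Q_m) = 10.5 + 0.2·100.0568 = 30.5114.
Competitive Q* = 179.6939, so ΔQ = 79.6371; wedge = 108.5557 − 30.5114 = 78.0443.
Welfare loss = ½ × 79.6371 × 78.0443 = $3107.61 thousand.

$3107.61 thousand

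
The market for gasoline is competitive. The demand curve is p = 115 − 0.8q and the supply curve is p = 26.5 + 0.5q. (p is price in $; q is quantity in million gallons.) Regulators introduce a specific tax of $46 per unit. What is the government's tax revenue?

$1503.85 million

Competitive equilibrium: 115 − 0.8q = 26.5 + 0.5q → q* = 68.0769, p* = 60.5385.
With the tax, the buyer price exceeds the seller price by 46: (115 − 0.8q) − (26.5 + 0.5q) = 46 → q' = 32.6923.
Tax revenue = 46 × 32.6923 = $1503.85 million.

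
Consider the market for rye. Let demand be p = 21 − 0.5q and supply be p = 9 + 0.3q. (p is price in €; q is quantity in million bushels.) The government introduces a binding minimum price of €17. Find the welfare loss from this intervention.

Competitive equilibrium: 21 − 0.5q = 9 + 0.3q → q* = 15, p* = 13.5.
At the floor p = 17, quantity demanded = (21 − 17)/0.5 = 8.
Sellers' marginal cost at q' = 8: 9 + 0.3·8 = 11.4.
Δq = 15 − 8 = 7; wedge = 17 − 11.4 = 5.6.
Deadweight loss = ½ × 7 × 5.6 = €19.60 million.

€19.60 million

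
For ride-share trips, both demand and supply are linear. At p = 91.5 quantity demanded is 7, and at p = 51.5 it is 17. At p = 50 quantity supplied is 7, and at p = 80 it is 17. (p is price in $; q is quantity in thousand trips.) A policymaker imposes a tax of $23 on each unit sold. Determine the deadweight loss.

$37.79 thousand

Demand slope = (51.5 − 91.5)/(17 − 7) = −4, so p = 119.5 − 4q.
Supply slope = (80 − 50)/(17 − 7) = 3, so p = 29 + 3q.
Competitive equilibrium: 119.5 − 4q = 29 + 3q → q* = 12.9286, p* = 67.7857.
With the tax, the buyer price exceeds the seller price by 23: (119.5 − 4q) − (29 + 3q) = 23 → q' = 9.6429.
Δq = 12.9286 − 9.6429 = 3.2857; the wedge equals the tax, 23.
The triangle = ½ × 3.2857 × 23 = $37.79 thousand.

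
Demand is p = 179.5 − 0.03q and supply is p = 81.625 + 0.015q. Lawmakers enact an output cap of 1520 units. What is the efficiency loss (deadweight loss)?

Competitive equilibrium: 179.5 − 0.03q = 81.625 + 0.015q → q* = 2175, p* = 114.25.
At q = 1520: demand price = 179.5 − 0.03·1520 = 133.9; supply price = 81.625 + 0.015·1520 = 104.425.
Δq = 2175 − 1520 = 655; wedge = 133.9 − 104.425 = 29.475.
Deadweight loss = ½ × 655 × 29.475 = 9653.06.

9653.06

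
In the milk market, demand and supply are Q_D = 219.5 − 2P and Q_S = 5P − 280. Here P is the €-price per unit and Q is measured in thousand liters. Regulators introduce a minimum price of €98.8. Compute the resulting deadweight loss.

€1054.35 thousand

In inverse form: demand P = 109.75 − 0.5Q, supply P = 56 + 0.2Q.
Competitive equilibrium: 109.75 − 0.5Q = 56 + 0.2Q → Q* = 76.7857, P* = 71.3571.
At the floor P = 98.8, quantity demanded = (109.75 − 98.8)/0.5 = 21.9.
Sellers' marginal cost at Q' = 21.9: 56 + 0.2·21.9 = 60.38.
ΔQ = 76.7857 − 21.9 = 54.8857; wedge = 98.8 − 60.38 = 38.42.
Welfare loss = ½ × 54.8857 × 38.42 = €1054.35 thousand.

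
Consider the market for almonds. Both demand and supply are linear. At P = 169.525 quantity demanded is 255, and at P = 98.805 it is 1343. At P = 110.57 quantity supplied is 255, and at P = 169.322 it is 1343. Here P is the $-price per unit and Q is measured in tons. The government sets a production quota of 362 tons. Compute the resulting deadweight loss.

Demand slope = (98.805 − 169.525)/(1343 − 255) = −0.065, so P = 186.1 − 0.065Q.
Supply slope = (169.322 − 110.57)/(1343 − 255) = 0.054, so P = 96.8 + 0.054Q.
Competitive equilibrium: 186.1 − 0.065Q = 96.8 + 0.054Q → Q* = 750.4202, P* = 137.3227.
At Q = 362: demand price = 186.1 − 0.065·362 = 162.57; supply price = 96.8 + 0.054·362 = 116.348.
ΔQ = 750.4202 − 362 = 388.4202; wedge = 162.57 − 116.348 = 46.222.
Deadweight loss = ½ × 388.4202 × 46.222 = $8976.78.

$8976.78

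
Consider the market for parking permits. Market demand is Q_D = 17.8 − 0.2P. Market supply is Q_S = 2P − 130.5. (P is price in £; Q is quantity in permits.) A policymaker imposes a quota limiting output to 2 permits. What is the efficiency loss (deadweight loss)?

£14.78

In inverse form: demand P = 89 − 5Q, supply P = 65.25 + 0.5Q.
Competitive equilibrium: 89 − 5Q = 65.25 + 0.5Q → Q* = 4.3182, P* = 67.4091.
At Q = 2: demand price = 89 − 5·2 = 79; supply price = 65.25 + 0.5·2 = 66.25.
ΔQ = 4.3182 − 2 = 2.3182; wedge = 79 − 66.25 = 12.75.
The triangle = ½ × 2.3182 × 12.75 = £14.78.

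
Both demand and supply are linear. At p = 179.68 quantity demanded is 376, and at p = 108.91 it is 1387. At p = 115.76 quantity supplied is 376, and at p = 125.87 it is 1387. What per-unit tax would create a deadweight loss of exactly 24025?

62

Demand slope = (108.91 − 179.68)/(1387 − 376) = −0.07, so p = 206 − 0.07q.
Supply slope = (125.87 − 115.76)/(1387 − 376) = 0.01, so p = 112 + 0.01q.
Competitive equilibrium: 206 − 0.07q = 112 + 0.01q → q* = 1175, p* = 123.75.
A tax t gives Δq = t/0.08 and wedge t, so DWL = t²/0.16.
t²/0.16 = 24025 → t² = 3844 → t = 62.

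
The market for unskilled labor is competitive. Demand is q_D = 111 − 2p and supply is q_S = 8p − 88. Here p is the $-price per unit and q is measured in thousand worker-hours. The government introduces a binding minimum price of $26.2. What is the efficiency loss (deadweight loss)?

In inverse form: demand p = 55.5 − 0.5q, supply p = 11 + 0.125q.
Competitive equilibrium: 55.5 − 0.5q = 11 + 0.125q → q* = 71.2, p* = 19.9.
At the floor p = 26.2, quantity demanded = (55.5 − 26.2)/0.5 = 58.6.
Sellers' marginal cost at q' = 58.6: 11 + 0.125·58.6 = 18.325.
Δq = 71.2 − 58.6 = 12.6; wedge = 26.2 − 18.325 = 7.875.
DWL = ½ × 12.6 × 7.875 = $49.61 thousand.

$49.61 thousand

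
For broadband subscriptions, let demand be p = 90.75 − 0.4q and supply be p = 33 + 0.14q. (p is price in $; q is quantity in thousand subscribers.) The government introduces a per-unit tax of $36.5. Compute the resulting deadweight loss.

$1233.56 thousand

Competitive equilibrium: 90.75 − 0.4q = 33 + 0.14q → q* = 106.9444, p* = 47.9722.
With the tax, the buyer price exceeds the seller price by 36.5: (90.75 − 0.4q) − (33 + 0.14q) = 36.5 → q' = 39.3519.
Δq = 106.9444 − 39.3519 = 67.5925; the wedge equals the tax, 36.5.
Deadweight loss = ½ × 67.5925 × 36.5 = $1233.56 thousand.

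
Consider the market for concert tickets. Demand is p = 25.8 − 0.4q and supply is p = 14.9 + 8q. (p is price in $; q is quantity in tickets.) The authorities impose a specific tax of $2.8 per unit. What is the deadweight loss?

$0.47

Competitive equilibrium: 25.8 − 0.4q = 14.9 + 8q → q* = 1.2976, p* = 25.281.
With the tax, the buyer price exceeds the seller price by 2.8: (25.8 − 0.4q) − (14.9 + 8q) = 2.8 → q' = 0.9643.
Δq = 1.2976 − 0.9643 = 0.3333; the wedge equals the tax, 2.8.
The triangle = ½ × 0.3333 × 2.8 = $0.47.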